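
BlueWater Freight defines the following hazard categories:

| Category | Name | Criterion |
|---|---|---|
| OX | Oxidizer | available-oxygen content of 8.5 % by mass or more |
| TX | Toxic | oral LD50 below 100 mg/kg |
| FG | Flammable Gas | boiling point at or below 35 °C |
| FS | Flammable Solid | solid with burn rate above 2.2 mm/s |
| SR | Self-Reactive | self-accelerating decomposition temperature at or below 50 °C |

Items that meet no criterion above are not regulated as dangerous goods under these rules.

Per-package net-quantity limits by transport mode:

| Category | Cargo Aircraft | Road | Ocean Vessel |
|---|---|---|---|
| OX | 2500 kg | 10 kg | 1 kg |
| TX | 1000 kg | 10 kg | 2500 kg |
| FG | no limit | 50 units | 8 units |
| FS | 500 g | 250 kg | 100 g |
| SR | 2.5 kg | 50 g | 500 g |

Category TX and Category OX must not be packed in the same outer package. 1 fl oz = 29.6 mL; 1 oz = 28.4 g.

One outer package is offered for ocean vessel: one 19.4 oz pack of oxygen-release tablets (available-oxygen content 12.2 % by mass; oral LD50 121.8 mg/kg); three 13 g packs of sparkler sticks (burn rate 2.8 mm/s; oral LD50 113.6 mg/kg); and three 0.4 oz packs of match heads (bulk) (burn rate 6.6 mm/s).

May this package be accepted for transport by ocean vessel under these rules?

Yes

With available-oxygen content 12.2 % by mass (≥ 8.5 % by mass), the oxygen-release tablets fall in Category OX.
Burn rate 2.8 mm/s meets the Category FS criterion (Flammable Solid), so the sparkler sticks are Category FS.
With burn rate 6.6 mm/s (> 2.2 mm/s), the match heads (bulk) fall in Category FS.
Category FS net quantity: (three 13 g packs = 39 g) + (three 0.4 oz packs = 34.08 g) = 73.08 g.
That is within the Category FS ocean vessel limit of 100 g.
Category OX quantity: one 19.4 oz pack = 550.96 g.
550.96 g is within the ocean vessel limit of 1 kg for Category OX.
The segregation rule (Category TX with Category OX) does not apply to Category FS with Category OX.
Every hazard category is within its ocean vessel limit and no segregation rule is violated.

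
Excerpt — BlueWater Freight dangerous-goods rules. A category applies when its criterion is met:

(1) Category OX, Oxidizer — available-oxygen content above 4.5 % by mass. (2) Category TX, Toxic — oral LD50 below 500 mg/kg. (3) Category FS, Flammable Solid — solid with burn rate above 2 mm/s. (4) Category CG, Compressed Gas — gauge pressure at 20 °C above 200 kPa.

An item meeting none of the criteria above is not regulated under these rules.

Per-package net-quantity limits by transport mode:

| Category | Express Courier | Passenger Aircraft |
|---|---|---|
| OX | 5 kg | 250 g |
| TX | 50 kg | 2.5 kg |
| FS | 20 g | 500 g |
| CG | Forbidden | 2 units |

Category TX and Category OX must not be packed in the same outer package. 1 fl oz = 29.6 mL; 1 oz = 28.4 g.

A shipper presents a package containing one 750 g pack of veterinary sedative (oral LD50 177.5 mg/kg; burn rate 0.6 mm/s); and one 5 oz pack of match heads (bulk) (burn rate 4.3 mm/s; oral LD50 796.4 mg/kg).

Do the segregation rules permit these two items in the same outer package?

Yes

Oral LD50 177.5 mg/kg meets the Category TX criterion (Toxic), so the veterinary sedative is Category TX.
Burn rate 4.3 mm/s meets the Category FS criterion (Flammable Solid), so the match heads (bulk) are Category FS.
No segregation rule bars Category TX with Category FS.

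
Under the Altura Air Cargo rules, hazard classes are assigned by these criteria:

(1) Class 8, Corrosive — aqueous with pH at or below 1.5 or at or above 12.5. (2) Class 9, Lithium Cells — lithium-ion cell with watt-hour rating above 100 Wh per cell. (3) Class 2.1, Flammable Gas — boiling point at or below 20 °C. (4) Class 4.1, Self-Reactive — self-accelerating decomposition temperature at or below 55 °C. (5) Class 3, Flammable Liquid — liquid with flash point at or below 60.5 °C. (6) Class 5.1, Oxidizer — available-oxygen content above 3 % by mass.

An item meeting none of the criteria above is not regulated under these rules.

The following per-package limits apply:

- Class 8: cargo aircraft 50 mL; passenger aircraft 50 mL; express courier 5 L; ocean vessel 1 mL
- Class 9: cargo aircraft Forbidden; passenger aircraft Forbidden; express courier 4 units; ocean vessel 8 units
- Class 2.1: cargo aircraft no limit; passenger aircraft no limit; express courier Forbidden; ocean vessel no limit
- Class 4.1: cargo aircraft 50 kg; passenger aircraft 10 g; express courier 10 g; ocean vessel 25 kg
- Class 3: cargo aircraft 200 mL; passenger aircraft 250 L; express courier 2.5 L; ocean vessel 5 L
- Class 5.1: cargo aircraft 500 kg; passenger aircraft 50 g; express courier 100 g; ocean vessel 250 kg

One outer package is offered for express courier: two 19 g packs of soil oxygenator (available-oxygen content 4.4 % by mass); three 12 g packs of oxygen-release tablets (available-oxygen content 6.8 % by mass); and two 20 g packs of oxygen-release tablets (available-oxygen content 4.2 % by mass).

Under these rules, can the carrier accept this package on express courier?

Available-oxygen content 4.4 % by mass meets the Class 5.1 criterion (Oxidizer), so the soil oxygenator is Class 5.1.
Oxygen-release tablets: available-oxygen content 6.8 % by mass > 3 % by mass → Class 5.1 (Oxidizer).
With available-oxygen content 4.2 % by mass (> 3 % by mass), the oxygen-release tablets fall in Class 5.1.
Total Class 5.1: (two 19 g packs = 38 g) + (three 12 g packs = 36 g) + (two 20 g packs = 40 g) = 114 g.
That exceeds the Class 5.1 express courier limit of 100 g.

No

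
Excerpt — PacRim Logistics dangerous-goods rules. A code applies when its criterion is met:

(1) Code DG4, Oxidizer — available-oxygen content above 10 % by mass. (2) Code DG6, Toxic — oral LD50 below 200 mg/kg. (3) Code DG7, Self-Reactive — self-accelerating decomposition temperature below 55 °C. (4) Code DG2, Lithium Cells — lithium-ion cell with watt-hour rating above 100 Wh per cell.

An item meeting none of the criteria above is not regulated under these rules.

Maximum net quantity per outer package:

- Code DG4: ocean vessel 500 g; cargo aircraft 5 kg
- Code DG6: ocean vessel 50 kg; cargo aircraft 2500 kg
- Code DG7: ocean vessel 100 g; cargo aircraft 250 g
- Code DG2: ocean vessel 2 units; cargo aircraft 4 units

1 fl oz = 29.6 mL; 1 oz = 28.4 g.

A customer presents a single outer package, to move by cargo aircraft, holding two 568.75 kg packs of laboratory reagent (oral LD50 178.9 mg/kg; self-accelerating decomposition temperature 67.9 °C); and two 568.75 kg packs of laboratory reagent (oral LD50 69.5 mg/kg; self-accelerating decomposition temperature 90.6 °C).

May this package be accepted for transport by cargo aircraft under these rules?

With oral LD50 178.9 mg/kg (< 200 mg/kg), the laboratory reagent falls in Code DG6.
The laboratory reagent has oral LD50 69.5 mg/kg, which is < 200 mg/kg, so it is Code DG6 (Toxic).
Total Code DG6: (two 568.75 kg packs = 1137.5 kg) + (two 568.75 kg packs = 1137.5 kg) = 2275 kg.
2275 kg ≤ 2500 kg (cargo aircraft limit, Code DG6) — within limit.

Yes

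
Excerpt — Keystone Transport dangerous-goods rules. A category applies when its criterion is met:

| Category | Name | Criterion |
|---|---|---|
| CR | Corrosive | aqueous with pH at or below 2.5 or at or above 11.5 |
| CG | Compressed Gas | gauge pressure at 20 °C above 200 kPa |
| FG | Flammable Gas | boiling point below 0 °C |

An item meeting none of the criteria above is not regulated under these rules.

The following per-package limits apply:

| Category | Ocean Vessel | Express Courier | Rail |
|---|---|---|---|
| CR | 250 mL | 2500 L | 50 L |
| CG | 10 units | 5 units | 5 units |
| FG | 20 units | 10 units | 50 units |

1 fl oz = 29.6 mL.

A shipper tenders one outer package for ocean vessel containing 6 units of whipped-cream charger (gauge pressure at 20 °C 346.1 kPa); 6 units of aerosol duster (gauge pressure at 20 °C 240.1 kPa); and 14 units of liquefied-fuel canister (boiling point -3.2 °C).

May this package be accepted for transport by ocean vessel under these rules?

With gauge pressure at 20 °C 346.1 kPa (> 200 kPa), the whipped-cream charger falls in Category CG.
Gauge pressure at 20 °C 240.1 kPa meets the Category CG criterion (Compressed Gas), so the aerosol duster is Category CG.
With boiling point -3.2 °C (< 0 °C), the liquefied-fuel canister falls in Category FG.
Category CG net quantity: 6 units + 6 units = 12 units.
That exceeds the Category CG ocean vessel limit of 10 units.
Category FG quantity: 14 units.
14 units ≤ 20 units (ocean vessel limit, Category FG) — within limit.

No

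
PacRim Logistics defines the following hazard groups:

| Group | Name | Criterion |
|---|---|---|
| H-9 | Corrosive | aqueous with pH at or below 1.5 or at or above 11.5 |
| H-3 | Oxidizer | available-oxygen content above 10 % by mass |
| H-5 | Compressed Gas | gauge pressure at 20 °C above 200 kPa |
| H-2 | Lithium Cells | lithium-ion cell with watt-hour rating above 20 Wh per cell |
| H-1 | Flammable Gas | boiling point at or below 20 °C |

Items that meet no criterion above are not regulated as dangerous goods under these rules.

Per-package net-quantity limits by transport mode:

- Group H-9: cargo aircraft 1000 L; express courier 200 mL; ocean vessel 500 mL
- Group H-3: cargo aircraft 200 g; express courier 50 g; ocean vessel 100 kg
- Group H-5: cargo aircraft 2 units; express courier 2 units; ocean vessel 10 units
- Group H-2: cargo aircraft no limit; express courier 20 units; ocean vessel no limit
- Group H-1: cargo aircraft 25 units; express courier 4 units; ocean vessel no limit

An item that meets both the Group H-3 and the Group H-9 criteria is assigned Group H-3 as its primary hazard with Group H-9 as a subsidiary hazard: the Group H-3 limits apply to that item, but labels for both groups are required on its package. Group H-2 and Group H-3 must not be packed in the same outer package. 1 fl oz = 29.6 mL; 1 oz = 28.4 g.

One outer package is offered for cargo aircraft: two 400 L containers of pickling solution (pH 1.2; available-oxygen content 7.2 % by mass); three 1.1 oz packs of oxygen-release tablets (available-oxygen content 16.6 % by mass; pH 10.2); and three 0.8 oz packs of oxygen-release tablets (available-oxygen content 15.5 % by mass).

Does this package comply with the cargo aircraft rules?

Pickling solution: pH 1.2 ≤ 1.5 → Group H-9 (Corrosive).
The oxygen-release tablets have available-oxygen content 16.6 % by mass, which is > 10 % by mass, so they are Group H-3 (Oxidizer).
With available-oxygen content 15.5 % by mass (> 10 % by mass), the oxygen-release tablets fall in Group H-3.
Total Group H-3: (three 1.1 oz packs = 93.72 g) + (three 0.8 oz packs = 68.16 g) = 161.88 g.
161.88 g is within the cargo aircraft limit of 200 g for Group H-3.
Group H-9 quantity: two 400 L containers = 800 L.
800 L ≤ 1000 L (cargo aircraft limit, Group H-9) — within limit.
The segregation rule (Group H-2 with Group H-3) does not apply to Group H-3 with Group H-9.
Every hazard group is within its cargo aircraft limit and no segregation rule is violated.

Yes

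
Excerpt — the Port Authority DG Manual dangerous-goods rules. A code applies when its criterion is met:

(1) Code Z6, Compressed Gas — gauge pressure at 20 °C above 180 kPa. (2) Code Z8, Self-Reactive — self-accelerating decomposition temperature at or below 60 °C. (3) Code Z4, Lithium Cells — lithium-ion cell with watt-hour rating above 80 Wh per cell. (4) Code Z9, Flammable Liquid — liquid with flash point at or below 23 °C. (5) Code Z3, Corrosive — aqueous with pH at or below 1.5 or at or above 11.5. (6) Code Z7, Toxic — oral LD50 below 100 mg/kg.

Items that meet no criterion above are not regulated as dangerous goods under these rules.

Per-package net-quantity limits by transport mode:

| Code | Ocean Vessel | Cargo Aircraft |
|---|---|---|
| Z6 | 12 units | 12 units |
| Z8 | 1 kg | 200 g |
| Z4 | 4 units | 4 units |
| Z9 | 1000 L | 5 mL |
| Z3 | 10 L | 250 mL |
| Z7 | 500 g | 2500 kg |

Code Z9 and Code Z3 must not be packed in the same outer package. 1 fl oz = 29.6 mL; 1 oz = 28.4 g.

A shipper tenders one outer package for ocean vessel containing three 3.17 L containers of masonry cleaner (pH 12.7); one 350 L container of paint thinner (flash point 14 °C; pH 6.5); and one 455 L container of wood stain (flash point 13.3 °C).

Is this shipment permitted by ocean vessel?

Masonry cleaner: pH 12.7 ≥ 11.5 → Code Z3 (Corrosive).
The paint thinner has flash point 14 °C, which is ≤ 23 °C, so it is Code Z9 (Flammable Liquid).
Flash point 13.3 °C meets the Code Z9 criterion (Flammable Liquid), so the wood stain is Code Z9.
Total Code Z9: 350 L + 455 L = 805 L.
That is within the Code Z9 ocean vessel limit of 1000 L.
Code Z3 quantity: three 3.17 L containers = 9.51 L.
9.51 L is within the ocean vessel limit of 10 L for Code Z3.
Code Z9 and Code Z3 may not share an outer package.

No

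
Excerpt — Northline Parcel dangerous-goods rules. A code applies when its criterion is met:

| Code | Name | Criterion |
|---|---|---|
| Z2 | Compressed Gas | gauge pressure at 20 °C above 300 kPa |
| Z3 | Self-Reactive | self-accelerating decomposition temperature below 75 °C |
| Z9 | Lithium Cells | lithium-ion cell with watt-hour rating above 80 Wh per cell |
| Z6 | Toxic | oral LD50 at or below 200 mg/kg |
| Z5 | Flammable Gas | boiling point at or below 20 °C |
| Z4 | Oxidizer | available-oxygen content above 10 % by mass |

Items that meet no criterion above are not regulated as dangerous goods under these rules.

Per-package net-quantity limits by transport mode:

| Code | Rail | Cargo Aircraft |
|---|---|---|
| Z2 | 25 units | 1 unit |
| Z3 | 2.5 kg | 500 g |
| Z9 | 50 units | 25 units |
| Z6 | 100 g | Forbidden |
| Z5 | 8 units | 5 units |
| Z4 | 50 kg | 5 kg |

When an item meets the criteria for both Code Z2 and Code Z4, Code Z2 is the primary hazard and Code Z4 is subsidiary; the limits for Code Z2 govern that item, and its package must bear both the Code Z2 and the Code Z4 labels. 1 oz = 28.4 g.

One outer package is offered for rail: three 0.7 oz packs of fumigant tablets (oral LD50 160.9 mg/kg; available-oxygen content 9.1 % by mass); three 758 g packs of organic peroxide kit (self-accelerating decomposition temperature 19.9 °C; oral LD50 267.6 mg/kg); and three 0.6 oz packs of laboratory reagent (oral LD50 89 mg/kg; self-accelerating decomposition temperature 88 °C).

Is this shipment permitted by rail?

The fumigant tablets have oral LD50 160.9 mg/kg, which is ≤ 200 mg/kg, so they are Code Z6 (Toxic).
With self-accelerating decomposition temperature 19.9 °C (< 75 °C), the organic peroxide kit falls in Code Z3.
The laboratory reagent has oral LD50 89 mg/kg, which is ≤ 200 mg/kg, so it is Code Z6 (Toxic).
Total Code Z6: (three 0.7 oz packs = 59.64 g) + (three 0.6 oz packs = 51.12 g) = 110.76 g.
110.76 g exceeds the rail limit of 100 g for Code Z6.
Code Z3 quantity: three 758 g packs = 2.274 kg.
That is within the Code Z3 rail limit of 2.5 kg.

No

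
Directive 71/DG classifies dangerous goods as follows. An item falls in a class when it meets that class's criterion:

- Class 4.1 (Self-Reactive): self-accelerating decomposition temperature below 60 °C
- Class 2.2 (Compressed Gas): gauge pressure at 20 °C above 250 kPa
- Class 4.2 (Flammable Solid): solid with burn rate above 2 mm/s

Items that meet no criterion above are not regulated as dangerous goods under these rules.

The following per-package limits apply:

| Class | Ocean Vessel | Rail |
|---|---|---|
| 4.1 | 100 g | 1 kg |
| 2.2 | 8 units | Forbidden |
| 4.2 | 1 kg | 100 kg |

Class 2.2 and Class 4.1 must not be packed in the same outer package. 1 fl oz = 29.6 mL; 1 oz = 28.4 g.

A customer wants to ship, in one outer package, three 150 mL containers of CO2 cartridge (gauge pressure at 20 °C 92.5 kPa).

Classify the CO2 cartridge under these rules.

gauge pressure at 20 °C 92.5 kPa is not above 250 kPa, so Class 2.2 does not apply.
No criterion is met, so the item is not regulated.

Not regulated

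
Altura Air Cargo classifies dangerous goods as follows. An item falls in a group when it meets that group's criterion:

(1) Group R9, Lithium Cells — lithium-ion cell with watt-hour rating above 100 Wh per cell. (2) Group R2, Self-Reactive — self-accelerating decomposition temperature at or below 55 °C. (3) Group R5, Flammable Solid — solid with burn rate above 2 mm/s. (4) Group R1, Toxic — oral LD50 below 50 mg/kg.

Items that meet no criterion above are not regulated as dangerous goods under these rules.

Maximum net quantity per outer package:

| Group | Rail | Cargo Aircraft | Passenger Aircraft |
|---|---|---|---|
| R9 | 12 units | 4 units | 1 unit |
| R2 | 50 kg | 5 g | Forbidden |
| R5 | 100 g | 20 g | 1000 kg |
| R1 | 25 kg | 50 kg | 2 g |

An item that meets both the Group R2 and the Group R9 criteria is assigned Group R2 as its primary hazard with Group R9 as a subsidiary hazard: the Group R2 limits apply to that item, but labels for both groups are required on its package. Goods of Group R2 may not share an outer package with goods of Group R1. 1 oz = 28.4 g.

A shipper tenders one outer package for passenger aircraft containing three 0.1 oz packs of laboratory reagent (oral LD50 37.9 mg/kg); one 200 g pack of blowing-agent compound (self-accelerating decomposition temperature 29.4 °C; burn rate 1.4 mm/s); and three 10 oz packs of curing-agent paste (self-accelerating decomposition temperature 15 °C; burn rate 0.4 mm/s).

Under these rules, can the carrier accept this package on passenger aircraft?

No

With oral LD50 37.9 mg/kg (< 50 mg/kg), the laboratory reagent falls in Group R1.
Blowing-agent compound: self-accelerating decomposition temperature 29.4 °C ≤ 55 °C → Group R2 (Self-Reactive).
With self-accelerating decomposition temperature 15 °C (≤ 55 °C), the curing-agent paste falls in Group R2.
Total Group R2: 200 g + (three 10 oz packs = 852 g) = 1.052 kg.
By passenger aircraft, Group R2 is Forbidden regardless of quantity.
Group R1 quantity: three 0.1 oz packs = 8.52 g.
8.52 g > 2 g (passenger aircraft limit, Group R1) — over the limit.
Group R2 and Group R1 may not share an outer package.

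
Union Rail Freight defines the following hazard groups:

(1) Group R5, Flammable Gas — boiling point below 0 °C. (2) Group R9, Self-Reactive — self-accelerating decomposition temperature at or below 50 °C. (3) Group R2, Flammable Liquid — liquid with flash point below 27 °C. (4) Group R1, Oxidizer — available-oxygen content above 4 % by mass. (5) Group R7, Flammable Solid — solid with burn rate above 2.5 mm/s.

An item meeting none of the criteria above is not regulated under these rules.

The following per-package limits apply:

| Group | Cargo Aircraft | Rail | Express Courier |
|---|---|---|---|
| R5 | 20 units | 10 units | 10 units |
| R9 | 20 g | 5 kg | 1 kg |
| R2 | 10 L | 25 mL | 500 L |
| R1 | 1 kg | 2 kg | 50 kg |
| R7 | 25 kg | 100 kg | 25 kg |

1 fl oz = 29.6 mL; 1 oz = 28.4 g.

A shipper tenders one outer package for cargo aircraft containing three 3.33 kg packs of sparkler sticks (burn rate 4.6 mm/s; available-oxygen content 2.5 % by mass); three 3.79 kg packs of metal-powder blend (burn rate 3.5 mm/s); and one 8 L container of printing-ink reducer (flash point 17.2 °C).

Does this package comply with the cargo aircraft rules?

Burn rate 4.6 mm/s meets the Group R7 criterion (Flammable Solid), so the sparkler sticks are Group R7.
With burn rate 3.5 mm/s (> 2.5 mm/s), the metal-powder blend falls in Group R7.
With flash point 17.2 °C (< 27 °C), the printing-ink reducer falls in Group R2.
Group R7 net quantity: (three 3.33 kg packs = 9.99 kg) + (three 3.79 kg packs = 11.37 kg) = 21.36 kg.
21.36 kg is within the cargo aircraft limit of 25 kg for Group R7.
Group R2 quantity: 8 L.
That is within the Group R2 cargo aircraft limit of 10 L.
Every hazard group is within its cargo aircraft limit and no segregation rule is violated.

Yes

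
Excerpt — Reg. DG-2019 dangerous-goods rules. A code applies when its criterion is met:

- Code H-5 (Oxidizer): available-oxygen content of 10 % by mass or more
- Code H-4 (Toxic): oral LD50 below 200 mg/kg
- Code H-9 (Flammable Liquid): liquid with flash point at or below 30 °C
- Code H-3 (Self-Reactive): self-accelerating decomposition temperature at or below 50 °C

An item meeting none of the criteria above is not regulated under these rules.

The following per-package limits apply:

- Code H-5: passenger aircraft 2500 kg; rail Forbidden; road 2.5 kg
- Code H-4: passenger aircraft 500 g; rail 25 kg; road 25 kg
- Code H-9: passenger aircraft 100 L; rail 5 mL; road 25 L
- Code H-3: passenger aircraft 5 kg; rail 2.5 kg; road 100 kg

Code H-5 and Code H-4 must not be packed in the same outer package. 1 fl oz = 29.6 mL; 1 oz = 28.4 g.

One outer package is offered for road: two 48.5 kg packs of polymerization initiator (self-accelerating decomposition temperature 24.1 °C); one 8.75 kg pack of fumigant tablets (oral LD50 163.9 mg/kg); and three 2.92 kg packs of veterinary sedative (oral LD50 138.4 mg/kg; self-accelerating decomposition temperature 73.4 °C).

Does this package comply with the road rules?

Yes

With self-accelerating decomposition temperature 24.1 °C (≤ 50 °C), the polymerization initiator falls in Code H-3.
The fumigant tablets have oral LD50 163.9 mg/kg, which is < 200 mg/kg, so they are Code H-4 (Toxic).
Veterinary sedative: oral LD50 138.4 mg/kg < 200 mg/kg → Code H-4 (Toxic).
Code H-4 net quantity: 8.75 kg + (three 2.92 kg packs = 8.76 kg) = 17.51 kg.
That is within the Code H-4 road limit of 25 kg.
Code H-3 quantity: two 48.5 kg packs = 97 kg.
That is within the Code H-3 road limit of 100 kg.
The segregation rule (Code H-5 with Code H-4) does not apply to Code H-4 with Code H-3.
Every hazard code is within its road limit and no segregation rule is violated.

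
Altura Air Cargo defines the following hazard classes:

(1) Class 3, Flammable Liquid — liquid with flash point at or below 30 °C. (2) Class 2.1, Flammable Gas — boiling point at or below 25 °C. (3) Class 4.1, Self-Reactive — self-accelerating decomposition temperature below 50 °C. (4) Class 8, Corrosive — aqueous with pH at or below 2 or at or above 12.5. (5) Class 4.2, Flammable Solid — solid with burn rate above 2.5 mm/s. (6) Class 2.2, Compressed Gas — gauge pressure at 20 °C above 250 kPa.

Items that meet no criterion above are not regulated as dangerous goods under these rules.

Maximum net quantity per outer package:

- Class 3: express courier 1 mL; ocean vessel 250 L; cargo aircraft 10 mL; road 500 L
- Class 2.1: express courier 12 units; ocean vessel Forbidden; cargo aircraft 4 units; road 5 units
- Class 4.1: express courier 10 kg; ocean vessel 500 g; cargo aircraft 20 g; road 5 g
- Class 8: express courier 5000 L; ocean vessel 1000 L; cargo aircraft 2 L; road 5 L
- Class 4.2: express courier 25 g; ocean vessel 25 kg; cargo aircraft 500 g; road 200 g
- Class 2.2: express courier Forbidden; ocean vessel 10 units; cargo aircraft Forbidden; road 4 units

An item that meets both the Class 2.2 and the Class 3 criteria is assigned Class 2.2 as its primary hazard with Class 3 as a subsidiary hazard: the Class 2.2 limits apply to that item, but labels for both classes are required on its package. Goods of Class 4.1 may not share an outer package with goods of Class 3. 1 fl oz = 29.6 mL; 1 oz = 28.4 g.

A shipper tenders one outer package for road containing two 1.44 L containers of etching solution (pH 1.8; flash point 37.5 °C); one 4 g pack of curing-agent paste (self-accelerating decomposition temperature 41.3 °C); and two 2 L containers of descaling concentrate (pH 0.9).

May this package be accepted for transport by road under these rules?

With pH 1.8 (≤ 2), the etching solution falls in Class 8.
Curing-agent paste: self-accelerating decomposition temperature 41.3 °C < 50 °C → Class 4.1 (Self-Reactive).
With pH 0.9 (≤ 2), the descaling concentrate falls in Class 8.
Class 8 net quantity: (two 1.44 L containers = 2.88 L) + (two 2 L containers = 4 L) = 6.88 L.
6.88 L exceeds the road limit of 5 L for Class 8.
Class 4.1 quantity: 4 g.
That is within the Class 4.1 road limit of 5 g.
The segregation rule (Class 4.1 with Class 3) does not apply to Class 8 with Class 4.1.

No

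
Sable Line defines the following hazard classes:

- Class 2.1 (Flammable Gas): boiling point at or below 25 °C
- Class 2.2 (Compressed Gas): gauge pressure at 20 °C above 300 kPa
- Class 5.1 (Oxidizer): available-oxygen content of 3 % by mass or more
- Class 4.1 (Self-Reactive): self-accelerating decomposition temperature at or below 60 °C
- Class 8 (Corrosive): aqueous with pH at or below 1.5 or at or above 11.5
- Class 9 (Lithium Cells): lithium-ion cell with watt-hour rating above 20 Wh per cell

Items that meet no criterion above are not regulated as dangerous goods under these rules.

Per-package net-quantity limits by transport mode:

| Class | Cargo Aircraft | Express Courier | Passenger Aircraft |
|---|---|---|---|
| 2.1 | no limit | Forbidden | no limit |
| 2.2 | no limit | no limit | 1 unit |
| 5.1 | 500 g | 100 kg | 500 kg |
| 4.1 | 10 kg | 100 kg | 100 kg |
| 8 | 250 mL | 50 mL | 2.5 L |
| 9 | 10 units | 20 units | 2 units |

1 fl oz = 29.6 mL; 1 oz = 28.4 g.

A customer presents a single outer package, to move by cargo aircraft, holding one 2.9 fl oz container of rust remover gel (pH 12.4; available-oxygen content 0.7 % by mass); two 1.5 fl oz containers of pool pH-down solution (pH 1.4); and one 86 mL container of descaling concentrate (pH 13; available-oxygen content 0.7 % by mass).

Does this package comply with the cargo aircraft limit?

No

The rust remover gel has pH 12.4, which is ≥ 11.5, so it is Class 8 (Corrosive).
The pool pH-down solution has pH 1.4, which is ≤ 1.5, so it is Class 8 (Corrosive).
pH 13 meets the Class 8 criterion (Corrosive), so the descaling concentrate is Class 8.
Class 8 net quantity: (one 2.9 fl oz container = 85.84 mL) + (two 1.5 fl oz containers = 88.8 mL) + 86 mL = 260.64 mL.
That exceeds the Class 8 cargo aircraft limit of 250 mL.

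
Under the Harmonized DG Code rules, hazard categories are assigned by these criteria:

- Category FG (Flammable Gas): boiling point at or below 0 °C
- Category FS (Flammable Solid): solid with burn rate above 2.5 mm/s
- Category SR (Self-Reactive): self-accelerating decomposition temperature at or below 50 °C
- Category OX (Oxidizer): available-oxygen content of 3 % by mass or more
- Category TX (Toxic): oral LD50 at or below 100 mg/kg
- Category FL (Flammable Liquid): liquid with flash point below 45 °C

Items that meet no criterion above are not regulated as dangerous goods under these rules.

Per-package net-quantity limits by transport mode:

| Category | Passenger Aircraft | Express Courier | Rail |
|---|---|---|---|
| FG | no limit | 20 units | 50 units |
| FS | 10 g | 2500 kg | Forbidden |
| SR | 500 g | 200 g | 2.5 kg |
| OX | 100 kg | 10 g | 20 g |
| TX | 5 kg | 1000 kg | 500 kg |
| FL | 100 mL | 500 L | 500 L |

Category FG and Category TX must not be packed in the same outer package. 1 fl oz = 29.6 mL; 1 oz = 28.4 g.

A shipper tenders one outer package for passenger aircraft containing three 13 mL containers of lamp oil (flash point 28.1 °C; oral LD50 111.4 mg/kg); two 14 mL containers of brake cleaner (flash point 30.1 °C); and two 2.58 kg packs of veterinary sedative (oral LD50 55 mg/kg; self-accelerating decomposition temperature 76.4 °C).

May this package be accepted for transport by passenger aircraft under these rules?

No

With flash point 28.1 °C (< 45 °C), the lamp oil falls in Category FL.
Flash point 30.1 °C meets the Category FL criterion (Flammable Liquid), so the brake cleaner is Category FL.
The veterinary sedative has oral LD50 55 mg/kg, which is ≤ 100 mg/kg, so it is Category TX (Toxic).
Total Category FL: (three 13 mL containers = 39 mL) + (two 14 mL containers = 28 mL) = 67 mL.
67 mL is within the passenger aircraft limit of 100 mL for Category FL.
Category TX quantity: two 2.58 kg packs = 5.16 kg.
5.16 kg exceeds the passenger aircraft limit of 5 kg for Category TX.
The segregation rule (Category FG with Category TX) does not apply to Category FL with Category TX.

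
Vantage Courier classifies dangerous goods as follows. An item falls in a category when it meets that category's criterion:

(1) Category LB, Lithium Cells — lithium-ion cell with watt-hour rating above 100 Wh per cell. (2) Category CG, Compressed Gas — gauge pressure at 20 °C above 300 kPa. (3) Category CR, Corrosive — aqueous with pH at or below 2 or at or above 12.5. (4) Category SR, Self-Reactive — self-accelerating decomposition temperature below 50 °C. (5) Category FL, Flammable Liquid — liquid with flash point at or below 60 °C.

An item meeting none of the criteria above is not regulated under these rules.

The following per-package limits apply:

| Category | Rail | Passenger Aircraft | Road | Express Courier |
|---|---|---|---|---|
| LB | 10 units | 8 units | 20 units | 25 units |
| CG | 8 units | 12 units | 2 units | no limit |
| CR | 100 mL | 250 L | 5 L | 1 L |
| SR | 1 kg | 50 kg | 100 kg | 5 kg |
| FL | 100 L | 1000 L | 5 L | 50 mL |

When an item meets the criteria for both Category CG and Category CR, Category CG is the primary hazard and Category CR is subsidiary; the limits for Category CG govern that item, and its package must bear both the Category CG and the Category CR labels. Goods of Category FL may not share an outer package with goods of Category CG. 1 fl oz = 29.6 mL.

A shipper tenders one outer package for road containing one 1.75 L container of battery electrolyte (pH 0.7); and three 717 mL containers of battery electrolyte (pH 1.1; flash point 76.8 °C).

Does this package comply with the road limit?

With pH 0.7 (≤ 2), the battery electrolyte falls in Category CR.
pH 1.1 meets the Category CR criterion (Corrosive), so the battery electrolyte is Category CR.
Total Category CR: 1.75 L + (three 717 mL containers = 2.151 L) = 3.901 L.
3.901 L is within the road limit of 5 L for Category CR.

Yes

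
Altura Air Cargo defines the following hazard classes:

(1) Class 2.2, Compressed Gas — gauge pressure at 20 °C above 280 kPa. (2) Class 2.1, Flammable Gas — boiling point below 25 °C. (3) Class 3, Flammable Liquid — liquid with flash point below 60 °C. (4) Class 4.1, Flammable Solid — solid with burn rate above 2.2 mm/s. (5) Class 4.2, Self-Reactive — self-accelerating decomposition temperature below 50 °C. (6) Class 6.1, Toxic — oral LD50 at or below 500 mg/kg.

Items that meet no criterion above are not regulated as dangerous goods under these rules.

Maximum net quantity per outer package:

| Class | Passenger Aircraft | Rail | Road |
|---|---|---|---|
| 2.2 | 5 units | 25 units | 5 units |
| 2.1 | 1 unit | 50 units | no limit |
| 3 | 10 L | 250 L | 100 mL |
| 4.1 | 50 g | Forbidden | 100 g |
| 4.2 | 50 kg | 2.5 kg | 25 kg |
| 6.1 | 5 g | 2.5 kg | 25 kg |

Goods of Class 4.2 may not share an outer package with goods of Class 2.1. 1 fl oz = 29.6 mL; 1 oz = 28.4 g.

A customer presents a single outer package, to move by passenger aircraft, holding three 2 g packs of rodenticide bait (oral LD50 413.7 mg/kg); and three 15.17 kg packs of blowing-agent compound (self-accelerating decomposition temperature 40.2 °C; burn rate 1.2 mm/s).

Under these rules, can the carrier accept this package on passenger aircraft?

No

Oral LD50 413.7 mg/kg meets the Class 6.1 criterion (Toxic), so the rodenticide bait is Class 6.1.
With self-accelerating decomposition temperature 40.2 °C (< 50 °C), the blowing-agent compound falls in Class 4.2.
Class 6.1 quantity: three 2 g packs = 6 g.
That exceeds the Class 6.1 passenger aircraft limit of 5 g.
Class 4.2 quantity: three 15.17 kg packs = 45.51 kg.
45.51 kg ≤ 50 kg (passenger aircraft limit, Class 4.2) — within limit.
The segregation rule (Class 4.2 with Class 2.1) does not apply to Class 6.1 with Class 4.2.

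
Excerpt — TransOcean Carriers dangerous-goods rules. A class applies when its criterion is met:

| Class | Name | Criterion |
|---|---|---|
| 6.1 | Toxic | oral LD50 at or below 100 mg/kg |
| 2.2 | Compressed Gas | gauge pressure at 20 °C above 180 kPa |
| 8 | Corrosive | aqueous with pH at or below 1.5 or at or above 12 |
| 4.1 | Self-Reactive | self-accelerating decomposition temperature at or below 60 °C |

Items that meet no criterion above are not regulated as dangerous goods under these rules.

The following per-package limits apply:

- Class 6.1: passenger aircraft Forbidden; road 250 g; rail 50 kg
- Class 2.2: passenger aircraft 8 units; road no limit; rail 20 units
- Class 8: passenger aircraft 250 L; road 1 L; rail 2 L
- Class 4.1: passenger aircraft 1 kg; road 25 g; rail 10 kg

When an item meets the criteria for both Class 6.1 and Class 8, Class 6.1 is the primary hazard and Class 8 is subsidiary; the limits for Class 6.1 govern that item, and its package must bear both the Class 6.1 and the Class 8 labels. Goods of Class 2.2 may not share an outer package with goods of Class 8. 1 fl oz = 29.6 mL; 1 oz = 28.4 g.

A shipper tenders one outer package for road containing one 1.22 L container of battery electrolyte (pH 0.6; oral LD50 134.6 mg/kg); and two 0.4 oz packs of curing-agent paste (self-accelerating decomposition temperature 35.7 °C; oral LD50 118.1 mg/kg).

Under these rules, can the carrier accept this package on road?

No

pH 0.6 meets the Class 8 criterion (Corrosive), so the battery electrolyte is Class 8.
The curing-agent paste has self-accelerating decomposition temperature 35.7 °C, which is ≤ 60 °C, so it is Class 4.1 (Self-Reactive).
Class 8 quantity: 1.22 L.
1.22 L > 1 L (road limit, Class 8) — over the limit.
Class 4.1 quantity: two 0.4 oz packs = 22.72 g.
22.72 g is within the road limit of 25 g for Class 4.1.
The segregation rule (Class 2.2 with Class 8) does not apply to Class 8 with Class 4.1.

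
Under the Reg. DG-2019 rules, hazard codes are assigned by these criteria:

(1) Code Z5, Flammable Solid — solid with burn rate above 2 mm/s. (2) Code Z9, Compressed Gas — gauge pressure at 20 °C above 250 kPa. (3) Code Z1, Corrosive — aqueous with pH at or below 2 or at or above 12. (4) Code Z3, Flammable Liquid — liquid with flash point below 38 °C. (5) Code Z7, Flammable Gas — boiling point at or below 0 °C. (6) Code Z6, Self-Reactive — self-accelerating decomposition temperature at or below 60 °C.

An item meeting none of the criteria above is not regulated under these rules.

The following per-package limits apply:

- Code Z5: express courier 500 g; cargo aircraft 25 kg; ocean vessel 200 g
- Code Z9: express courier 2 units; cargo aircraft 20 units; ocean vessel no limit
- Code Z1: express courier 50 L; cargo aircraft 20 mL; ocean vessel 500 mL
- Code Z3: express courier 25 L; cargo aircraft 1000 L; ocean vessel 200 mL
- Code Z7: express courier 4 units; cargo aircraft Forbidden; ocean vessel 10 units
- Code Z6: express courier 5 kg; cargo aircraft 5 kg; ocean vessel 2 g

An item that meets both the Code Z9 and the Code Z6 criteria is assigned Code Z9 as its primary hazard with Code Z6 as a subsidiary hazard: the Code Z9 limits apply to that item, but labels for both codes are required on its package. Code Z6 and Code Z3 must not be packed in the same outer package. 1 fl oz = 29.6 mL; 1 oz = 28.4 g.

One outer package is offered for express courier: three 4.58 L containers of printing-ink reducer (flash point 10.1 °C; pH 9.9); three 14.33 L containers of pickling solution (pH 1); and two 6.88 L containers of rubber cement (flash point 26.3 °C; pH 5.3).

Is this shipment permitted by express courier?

No

The printing-ink reducer has flash point 10.1 °C, which is < 38 °C, so it is Code Z3 (Flammable Liquid).
pH 1 meets the Code Z1 criterion (Corrosive), so the pickling solution is Code Z1.
With flash point 26.3 °C (< 38 °C), the rubber cement falls in Code Z3.
Code Z1 quantity: three 14.33 L containers = 42.99 L.
That is within the Code Z1 express courier limit of 50 L.
Total Code Z3: (three 4.58 L containers = 13.74 L) + (two 6.88 L containers = 13.76 L) = 27.5 L.
That exceeds the Code Z3 express courier limit of 25 L.
The segregation rule (Code Z6 with Code Z3) does not apply to Code Z1 with Code Z3.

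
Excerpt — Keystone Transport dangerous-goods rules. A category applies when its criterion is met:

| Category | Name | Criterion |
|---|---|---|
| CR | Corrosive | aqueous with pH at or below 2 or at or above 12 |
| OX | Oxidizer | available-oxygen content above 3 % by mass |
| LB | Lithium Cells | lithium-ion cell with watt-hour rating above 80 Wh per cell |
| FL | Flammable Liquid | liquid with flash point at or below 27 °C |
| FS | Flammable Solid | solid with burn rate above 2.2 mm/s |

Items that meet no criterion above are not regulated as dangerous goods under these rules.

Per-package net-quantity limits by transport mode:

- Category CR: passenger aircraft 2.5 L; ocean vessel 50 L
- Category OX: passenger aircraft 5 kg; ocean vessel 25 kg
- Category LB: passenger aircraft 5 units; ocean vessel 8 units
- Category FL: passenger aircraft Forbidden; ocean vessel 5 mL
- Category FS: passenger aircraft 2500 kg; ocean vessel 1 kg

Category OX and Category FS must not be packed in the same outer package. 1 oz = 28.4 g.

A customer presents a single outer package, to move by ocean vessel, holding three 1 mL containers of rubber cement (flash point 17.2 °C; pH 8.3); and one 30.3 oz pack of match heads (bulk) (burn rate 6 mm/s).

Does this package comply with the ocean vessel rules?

Yes

Rubber cement: flash point 17.2 °C ≤ 27 °C → Category FL (Flammable Liquid).
Burn rate 6 mm/s meets the Category FS criterion (Flammable Solid), so the match heads (bulk) are Category FS.
Category FL quantity: three 1 mL containers = 3 mL.
That is within the Category FL ocean vessel limit of 5 mL.
Category FS quantity: one 30.3 oz pack = 860.52 g.
860.52 g ≤ 1 kg (ocean vessel limit, Category FS) — within limit.
The segregation rule (Category OX with Category FS) does not apply to Category FL with Category FS.
Every hazard category is within its ocean vessel limit and no segregation rule is violated.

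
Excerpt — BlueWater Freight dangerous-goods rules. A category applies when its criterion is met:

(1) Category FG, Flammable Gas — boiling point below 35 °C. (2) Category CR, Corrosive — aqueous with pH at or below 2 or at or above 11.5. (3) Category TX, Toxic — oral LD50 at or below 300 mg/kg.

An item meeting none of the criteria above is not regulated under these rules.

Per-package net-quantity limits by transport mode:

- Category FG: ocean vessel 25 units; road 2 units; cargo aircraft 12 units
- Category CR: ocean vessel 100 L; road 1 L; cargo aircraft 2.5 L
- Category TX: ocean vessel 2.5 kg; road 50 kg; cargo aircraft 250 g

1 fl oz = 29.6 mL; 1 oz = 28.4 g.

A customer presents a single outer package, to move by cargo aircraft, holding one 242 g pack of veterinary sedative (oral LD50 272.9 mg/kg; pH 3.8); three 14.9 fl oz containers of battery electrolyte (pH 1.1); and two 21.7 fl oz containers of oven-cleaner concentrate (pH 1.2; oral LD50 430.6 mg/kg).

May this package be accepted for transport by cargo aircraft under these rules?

No

Veterinary sedative: oral LD50 272.9 mg/kg ≤ 300 mg/kg → Category TX (Toxic).
The battery electrolyte has pH 1.1, which is ≤ 2, so it is Category CR (Corrosive).
pH 1.2 meets the Category CR criterion (Corrosive), so the oven-cleaner concentrate is Category CR.
Category CR net quantity: (three 14.9 fl oz containers = 1323.12 mL) + (two 21.7 fl oz containers = 1284.64 mL) = 2607.76 mL.
That exceeds the Category CR cargo aircraft limit of 2.5 L.
Category TX quantity: 242 g.
242 g is within the cargo aircraft limit of 250 g for Category TX.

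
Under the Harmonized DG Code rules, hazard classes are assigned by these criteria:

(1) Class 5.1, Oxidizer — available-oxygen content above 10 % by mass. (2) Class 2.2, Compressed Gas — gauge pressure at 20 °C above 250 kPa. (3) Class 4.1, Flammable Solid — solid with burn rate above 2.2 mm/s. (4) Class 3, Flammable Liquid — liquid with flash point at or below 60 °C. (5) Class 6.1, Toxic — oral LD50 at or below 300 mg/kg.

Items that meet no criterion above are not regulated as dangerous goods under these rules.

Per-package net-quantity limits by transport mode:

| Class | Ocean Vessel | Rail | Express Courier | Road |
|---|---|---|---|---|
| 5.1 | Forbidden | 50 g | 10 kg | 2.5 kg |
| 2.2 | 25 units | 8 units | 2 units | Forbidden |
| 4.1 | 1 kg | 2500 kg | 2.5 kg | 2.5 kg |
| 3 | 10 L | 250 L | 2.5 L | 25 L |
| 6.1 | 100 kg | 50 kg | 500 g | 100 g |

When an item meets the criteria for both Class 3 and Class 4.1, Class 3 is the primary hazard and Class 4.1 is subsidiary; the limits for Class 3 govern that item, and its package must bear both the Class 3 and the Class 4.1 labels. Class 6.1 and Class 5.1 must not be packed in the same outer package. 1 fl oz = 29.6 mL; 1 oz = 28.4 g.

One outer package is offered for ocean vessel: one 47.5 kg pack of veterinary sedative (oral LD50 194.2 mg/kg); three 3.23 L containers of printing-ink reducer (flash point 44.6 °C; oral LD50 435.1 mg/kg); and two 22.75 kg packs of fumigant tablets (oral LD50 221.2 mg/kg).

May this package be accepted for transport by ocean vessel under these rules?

Veterinary sedative: oral LD50 194.2 mg/kg ≤ 300 mg/kg → Class 6.1 (Toxic).
Printing-ink reducer: flash point 44.6 °C ≤ 60 °C → Class 3 (Flammable Liquid).
The fumigant tablets have oral LD50 221.2 mg/kg, which is ≤ 300 mg/kg, so they are Class 6.1 (Toxic).
Class 6.1 net quantity: 47.5 kg + (two 22.75 kg packs = 45.5 kg) = 93 kg.
That is within the Class 6.1 ocean vessel limit of 100 kg.
Class 3 quantity: three 3.23 L containers = 9.69 L.
9.69 L ≤ 10 L (ocean vessel limit, Class 3) — within limit.
The segregation rule (Class 6.1 with Class 5.1) does not apply to Class 6.1 with Class 3.
Every hazard class is within its ocean vessel limit and no segregation rule is violated.

Yes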